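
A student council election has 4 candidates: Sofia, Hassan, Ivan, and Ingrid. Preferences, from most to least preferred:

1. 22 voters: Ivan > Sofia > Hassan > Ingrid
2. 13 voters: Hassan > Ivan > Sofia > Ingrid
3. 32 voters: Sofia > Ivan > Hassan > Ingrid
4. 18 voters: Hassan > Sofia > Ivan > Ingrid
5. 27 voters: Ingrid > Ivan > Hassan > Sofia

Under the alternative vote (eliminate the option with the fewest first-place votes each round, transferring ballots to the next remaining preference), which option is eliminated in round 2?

Ingrid

Round 1: Sofia 32, Hassan 31, Ivan 22, Ingrid 27. Eliminate Ivan.
Round 2: Sofia 54, Hassan 31, Ingrid 27. Eliminate Ingrid.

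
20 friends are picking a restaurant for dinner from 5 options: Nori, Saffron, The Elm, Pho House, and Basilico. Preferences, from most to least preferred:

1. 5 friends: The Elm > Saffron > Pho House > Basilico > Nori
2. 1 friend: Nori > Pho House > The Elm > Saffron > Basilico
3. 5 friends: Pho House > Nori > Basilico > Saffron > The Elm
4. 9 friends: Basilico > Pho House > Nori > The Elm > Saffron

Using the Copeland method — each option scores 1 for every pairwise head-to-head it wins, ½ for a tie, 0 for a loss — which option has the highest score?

Pho House

Nori: beats Saffron and The Elm; loses to Pho House and Basilico → score 2.
Saffron: loses to Nori, The Elm, Pho House, and Basilico → score 0.
The Elm: beats Saffron; loses to Nori, Pho House, and Basilico → score 1.
Pho House: beats Nori, Saffron, The Elm, and Basilico → score 4.
Basilico: beats Nori, Saffron, and The Elm; loses to Pho House → score 3.
Pho House has the best pairwise record.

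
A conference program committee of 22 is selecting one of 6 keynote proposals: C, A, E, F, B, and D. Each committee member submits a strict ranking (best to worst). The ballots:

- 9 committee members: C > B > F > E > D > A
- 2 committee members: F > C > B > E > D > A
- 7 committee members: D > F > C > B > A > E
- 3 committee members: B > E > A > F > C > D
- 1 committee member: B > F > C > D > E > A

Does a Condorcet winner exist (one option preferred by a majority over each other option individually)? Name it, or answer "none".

Checking pairwise contests:
F beats C 13–9.
C beats A 19–3.
C beats E 19–3.
B beats F 13–9.
C beats B 18–4.
C beats D 15–7.
Every option loses at least one head-to-head, so there is no Condorcet winner.

none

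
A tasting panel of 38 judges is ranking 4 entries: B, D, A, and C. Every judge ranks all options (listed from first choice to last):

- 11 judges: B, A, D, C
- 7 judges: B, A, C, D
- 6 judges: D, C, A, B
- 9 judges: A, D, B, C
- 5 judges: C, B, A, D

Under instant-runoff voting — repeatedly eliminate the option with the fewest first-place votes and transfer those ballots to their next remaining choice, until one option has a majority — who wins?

Round 1: B 18, D 6, A 9, C 5. Eliminate C.
Round 2: B 23, D 6, A 9. B has a majority.

B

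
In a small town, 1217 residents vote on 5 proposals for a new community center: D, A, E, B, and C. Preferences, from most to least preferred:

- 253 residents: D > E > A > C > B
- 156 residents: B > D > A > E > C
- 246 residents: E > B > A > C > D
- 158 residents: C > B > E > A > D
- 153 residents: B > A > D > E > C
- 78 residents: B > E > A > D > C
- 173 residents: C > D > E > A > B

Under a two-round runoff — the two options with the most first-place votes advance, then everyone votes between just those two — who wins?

B

Round 1 first-place votes: D 253, A 0, E 246, B 387, C 331.
B and C advance.
Runoff: B is preferred to C by 633 voters; C by 584.
B wins the runoff.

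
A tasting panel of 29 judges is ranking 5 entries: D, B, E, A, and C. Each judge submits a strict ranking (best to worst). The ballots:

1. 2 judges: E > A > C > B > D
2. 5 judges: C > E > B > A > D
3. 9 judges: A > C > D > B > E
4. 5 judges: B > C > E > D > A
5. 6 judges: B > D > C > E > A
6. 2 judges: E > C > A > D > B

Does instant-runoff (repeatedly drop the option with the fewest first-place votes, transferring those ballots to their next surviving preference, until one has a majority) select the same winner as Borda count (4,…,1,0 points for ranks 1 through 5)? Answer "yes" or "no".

Instant-runoff — R1 D 0, B 11, E 4, A 9, C 5 (D out); R2 B 11, E 4, A 9, C 5 (E out); R3 B 11, A 11, C 7 (C out); R4 B 16, A 13 (B winner). Winner: B.
Borda — scores: D 43, B 65, E 47, A 51, C 84. Winner: C.
The two methods disagree.

no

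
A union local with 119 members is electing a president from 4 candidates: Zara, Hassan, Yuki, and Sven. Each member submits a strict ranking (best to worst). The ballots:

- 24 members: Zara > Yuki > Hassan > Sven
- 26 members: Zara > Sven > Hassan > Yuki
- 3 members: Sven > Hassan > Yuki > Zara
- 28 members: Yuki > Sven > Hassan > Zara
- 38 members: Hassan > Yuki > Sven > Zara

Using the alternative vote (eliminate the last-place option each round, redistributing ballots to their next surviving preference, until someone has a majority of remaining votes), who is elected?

Round 1: Zara 50, Hassan 38, Yuki 28, Sven 3. Eliminate Sven.
Round 2: Zara 50, Hassan 41, Yuki 28. Eliminate Yuki.
Round 3: Zara 50, Hassan 69. Hassan has a majority.

Hassan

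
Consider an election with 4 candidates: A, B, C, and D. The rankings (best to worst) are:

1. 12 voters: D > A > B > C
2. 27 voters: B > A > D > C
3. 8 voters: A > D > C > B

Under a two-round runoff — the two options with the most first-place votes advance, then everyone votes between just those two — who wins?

B

Round 1 first-place votes: A 8, B 27, C 0, D 12.
B and D advance.
Runoff: B is preferred to D by 27 voters; D by 20.
B wins the runoff.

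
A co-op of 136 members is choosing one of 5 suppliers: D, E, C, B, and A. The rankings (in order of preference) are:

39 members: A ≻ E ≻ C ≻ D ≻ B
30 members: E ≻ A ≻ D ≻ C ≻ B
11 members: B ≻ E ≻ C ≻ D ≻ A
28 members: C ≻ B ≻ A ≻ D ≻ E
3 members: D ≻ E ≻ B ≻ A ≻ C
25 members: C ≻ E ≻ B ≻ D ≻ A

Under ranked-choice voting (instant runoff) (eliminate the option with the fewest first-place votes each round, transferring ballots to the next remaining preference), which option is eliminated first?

D

Round 1: D 3, E 30, C 53, B 11, A 39. Eliminate D.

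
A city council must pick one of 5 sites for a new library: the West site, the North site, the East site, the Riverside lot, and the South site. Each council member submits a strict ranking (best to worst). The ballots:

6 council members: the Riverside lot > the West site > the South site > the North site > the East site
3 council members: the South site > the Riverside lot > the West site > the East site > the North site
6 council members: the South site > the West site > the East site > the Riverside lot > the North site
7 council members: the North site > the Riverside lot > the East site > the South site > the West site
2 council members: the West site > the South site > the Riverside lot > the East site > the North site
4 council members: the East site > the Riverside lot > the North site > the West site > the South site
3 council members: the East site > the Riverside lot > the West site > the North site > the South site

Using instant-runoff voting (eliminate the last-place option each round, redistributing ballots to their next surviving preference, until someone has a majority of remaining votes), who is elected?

Round 1: the West site 2, the North site 7, the East site 7, the Riverside lot 6, the South site 9. Eliminate the West site.
Round 2: the North site 7, the East site 7, the Riverside lot 6, the South site 11. Eliminate the Riverside lot.
Round 3: the North site 7, the East site 7, the South site 17. The South site has a majority.

the South site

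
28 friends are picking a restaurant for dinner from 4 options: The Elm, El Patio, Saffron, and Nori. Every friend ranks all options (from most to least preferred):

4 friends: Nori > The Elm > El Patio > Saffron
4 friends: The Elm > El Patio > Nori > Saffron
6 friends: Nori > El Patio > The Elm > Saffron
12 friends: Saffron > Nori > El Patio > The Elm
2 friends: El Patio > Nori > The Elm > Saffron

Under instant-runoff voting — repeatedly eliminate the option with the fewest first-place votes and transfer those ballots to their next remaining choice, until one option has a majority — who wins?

Round 1: The Elm 4, El Patio 2, Saffron 12, Nori 10. Eliminate El Patio.
Round 2: The Elm 4, Saffron 12, Nori 12. Eliminate The Elm.
Round 3: Saffron 12, Nori 16. Nori has a majority.

Nori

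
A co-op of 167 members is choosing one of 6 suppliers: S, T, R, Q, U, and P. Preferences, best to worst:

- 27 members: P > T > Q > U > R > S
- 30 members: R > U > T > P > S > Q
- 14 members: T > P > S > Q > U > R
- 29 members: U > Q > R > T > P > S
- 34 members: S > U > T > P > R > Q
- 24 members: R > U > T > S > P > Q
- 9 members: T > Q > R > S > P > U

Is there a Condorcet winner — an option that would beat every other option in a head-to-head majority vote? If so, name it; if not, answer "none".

U

U vs S: 110–57 for U.
U vs T: 117–50 for U.
U vs R: 104–63 for U.
U vs Q: 117–50 for U.
U vs P: 117–50 for U.
U beats every other option head-to-head.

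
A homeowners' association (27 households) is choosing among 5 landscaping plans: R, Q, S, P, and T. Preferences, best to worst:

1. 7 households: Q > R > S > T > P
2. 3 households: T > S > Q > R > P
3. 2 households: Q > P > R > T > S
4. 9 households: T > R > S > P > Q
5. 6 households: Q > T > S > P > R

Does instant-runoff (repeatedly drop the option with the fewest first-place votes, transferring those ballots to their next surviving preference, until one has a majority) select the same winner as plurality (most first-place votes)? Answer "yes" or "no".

Instant-runoff — R1 R 0, Q 15, S 0, P 0, T 12 (Q winner). Winner: Q.
Plurality — first-place votes: R 0, Q 15, S 0, P 0, T 12. Winner: Q.
The two methods agree.

yes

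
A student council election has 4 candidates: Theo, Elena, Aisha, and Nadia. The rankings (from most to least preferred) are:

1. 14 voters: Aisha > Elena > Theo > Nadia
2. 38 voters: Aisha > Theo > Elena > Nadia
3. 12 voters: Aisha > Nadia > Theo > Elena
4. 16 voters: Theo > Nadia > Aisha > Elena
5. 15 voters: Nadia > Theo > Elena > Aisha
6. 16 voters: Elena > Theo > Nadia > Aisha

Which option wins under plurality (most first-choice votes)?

Aisha

First-place votes: Theo 16, Elena 16, Aisha 64, Nadia 15.
Aisha has the most first-place votes.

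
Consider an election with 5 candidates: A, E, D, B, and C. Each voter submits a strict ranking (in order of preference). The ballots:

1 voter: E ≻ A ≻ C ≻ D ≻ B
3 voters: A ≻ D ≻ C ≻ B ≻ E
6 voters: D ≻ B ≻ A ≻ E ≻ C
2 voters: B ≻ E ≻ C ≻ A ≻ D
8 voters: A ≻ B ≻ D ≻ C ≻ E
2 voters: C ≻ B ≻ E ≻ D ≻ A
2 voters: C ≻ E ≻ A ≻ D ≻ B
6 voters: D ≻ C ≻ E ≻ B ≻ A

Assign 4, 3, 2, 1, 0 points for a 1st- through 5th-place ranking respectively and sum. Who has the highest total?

D

A: 1·3 + 3·4 + 6·2 + 2·1 + 8·4 + 2·0 + 2·2 + 6·0 = 65
E: 1·4 + 3·0 + 6·1 + 2·3 + 8·0 + 2·2 + 2·3 + 6·2 = 38
D: 1·1 + 3·3 + 6·4 + 2·0 + 8·2 + 2·1 + 2·1 + 6·4 = 78
B: 1·0 + 3·1 + 6·3 + 2·4 + 8·3 + 2·3 + 2·0 + 6·1 = 65
C: 1·2 + 3·2 + 6·0 + 2·2 + 8·1 + 2·4 + 2·4 + 6·3 = 54
D has the highest Borda score (78).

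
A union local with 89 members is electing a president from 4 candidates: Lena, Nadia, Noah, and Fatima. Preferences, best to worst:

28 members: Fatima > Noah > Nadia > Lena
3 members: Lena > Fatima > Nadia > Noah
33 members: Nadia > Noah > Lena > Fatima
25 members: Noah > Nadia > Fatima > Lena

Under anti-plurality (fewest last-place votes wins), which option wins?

Nadia

Last-place votes: Lena 53, Nadia 0, Noah 3, Fatima 33.
Nadia is ranked last by the fewest voters, so Nadia wins.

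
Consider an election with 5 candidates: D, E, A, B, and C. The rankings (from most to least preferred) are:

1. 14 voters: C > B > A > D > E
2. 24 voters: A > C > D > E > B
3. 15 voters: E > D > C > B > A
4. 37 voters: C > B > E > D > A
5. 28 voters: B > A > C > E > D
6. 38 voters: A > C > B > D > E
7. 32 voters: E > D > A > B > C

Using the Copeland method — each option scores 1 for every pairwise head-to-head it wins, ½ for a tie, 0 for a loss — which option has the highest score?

D: loses to E, A, B, and C → score 0.
E: beats D; loses to A, B, and C → score 1.
A: beats D, E, and C; ties B → score 3.5.
B: beats D and E; ties A; loses to C → score 2.5.
C: beats D, E, and B; loses to A → score 3.
A has the best pairwise record.

A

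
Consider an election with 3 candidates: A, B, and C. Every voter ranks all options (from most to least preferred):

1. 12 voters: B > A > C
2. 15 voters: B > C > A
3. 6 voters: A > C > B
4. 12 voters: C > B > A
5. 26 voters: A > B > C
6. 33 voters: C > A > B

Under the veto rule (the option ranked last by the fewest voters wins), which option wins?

Last-place votes: A 27, B 39, C 38.
A is ranked last by the fewest voters, so A wins.

A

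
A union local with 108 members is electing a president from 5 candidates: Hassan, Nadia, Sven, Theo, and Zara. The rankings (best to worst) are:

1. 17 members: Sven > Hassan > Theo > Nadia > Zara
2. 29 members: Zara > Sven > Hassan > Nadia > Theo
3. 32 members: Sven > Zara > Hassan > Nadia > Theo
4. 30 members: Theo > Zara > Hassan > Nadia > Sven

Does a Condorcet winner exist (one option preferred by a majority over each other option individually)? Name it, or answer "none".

Zara vs Hassan: 91–17 for Zara.
Zara vs Nadia: 91–17 for Zara.
Zara vs Sven: 59–49 for Zara.
Zara vs Theo: 61–47 for Zara.
Zara beats every other option head-to-head.

Zara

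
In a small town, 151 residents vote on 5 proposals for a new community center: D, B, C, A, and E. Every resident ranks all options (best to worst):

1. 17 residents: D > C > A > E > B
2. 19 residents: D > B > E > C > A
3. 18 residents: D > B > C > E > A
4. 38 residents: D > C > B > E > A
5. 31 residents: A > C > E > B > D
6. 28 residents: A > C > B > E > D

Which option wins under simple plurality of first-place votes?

First-place votes: D 92, B 0, C 0, A 59, E 0.
D has the most first-place votes.

D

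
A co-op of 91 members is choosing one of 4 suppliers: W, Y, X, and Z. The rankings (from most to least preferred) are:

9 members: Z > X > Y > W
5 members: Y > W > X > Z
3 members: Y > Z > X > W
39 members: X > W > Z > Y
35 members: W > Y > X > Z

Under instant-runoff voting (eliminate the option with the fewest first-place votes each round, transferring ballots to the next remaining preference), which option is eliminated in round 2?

Round 1: W 35, Y 8, X 39, Z 9. Eliminate Y.
Round 2: W 40, X 39, Z 12. Eliminate Z.

Z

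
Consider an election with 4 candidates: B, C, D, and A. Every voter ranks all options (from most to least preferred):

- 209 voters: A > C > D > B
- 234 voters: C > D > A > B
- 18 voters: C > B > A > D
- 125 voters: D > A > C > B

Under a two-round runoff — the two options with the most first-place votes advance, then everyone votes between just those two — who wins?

A

Round 1 first-place votes: B 0, C 252, D 125, A 209.
C and A advance.
Runoff: C is preferred to A by 252 voters; A by 334.
A wins the runoff.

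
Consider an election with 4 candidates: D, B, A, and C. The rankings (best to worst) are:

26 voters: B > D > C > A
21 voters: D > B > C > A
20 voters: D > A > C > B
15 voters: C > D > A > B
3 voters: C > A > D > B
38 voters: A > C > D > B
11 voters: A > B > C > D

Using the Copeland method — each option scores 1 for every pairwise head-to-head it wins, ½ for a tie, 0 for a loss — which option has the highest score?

D: beats B and A; ties C → score 2.5.
B: loses to D, A, and C → score 0.
A: beats B and C; loses to D → score 2.
C: beats B; ties D; loses to A → score 1.5.
D has the best pairwise record.

D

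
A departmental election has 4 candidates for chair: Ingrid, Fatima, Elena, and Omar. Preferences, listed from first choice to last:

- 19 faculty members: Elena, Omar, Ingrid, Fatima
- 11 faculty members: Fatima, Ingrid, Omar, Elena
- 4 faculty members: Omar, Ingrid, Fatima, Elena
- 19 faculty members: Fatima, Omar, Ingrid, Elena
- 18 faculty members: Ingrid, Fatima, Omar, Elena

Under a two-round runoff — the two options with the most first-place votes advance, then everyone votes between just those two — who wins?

Round 1 first-place votes: Ingrid 18, Fatima 30, Elena 19, Omar 4.
Fatima and Elena advance.
Runoff: Fatima is preferred to Elena by 52 voters; Elena by 19.
Fatima wins the runoff.

Fatima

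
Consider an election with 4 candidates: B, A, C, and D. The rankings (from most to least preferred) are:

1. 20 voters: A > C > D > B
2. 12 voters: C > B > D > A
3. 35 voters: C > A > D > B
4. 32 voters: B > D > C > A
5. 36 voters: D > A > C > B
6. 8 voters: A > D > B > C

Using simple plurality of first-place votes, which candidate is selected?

C

First-place votes: B 32, A 28, C 47, D 36.
C has the most first-place votes.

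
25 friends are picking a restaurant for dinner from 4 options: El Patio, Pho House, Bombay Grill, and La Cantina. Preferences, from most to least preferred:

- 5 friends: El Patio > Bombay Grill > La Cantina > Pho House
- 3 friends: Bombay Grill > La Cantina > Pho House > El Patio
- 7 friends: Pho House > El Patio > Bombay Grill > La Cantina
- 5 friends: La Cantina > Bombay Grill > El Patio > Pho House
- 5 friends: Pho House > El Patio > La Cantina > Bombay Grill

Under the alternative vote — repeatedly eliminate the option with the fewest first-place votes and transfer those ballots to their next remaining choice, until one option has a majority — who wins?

La Cantina

Round 1: El Patio 5, Pho House 12, Bombay Grill 3, La Cantina 5. Eliminate Bombay Grill.
Round 2: El Patio 5, Pho House 12, La Cantina 8. Eliminate El Patio.
Round 3: Pho House 12, La Cantina 13. La Cantina has a majority.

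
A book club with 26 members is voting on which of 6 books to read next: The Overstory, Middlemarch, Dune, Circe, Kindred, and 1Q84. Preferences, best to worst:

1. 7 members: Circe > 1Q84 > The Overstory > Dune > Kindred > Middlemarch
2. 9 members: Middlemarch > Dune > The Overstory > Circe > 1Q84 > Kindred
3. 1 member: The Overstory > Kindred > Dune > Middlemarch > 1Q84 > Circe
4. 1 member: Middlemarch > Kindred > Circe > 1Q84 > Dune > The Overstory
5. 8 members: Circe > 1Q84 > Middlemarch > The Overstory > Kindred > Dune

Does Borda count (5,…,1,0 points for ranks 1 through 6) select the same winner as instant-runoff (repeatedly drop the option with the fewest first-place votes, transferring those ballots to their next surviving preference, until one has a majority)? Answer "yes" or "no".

Borda — scores: The Overstory 69, Middlemarch 76, Dune 54, Circe 96, Kindred 23, 1Q84 72. Winner: Circe.
Instant-runoff — R1 The Overstory 1, Middlemarch 10, Dune 0, Circe 15, Kindred 0, 1Q84 0 (Circe winner). Winner: Circe.
The two methods agree.

yes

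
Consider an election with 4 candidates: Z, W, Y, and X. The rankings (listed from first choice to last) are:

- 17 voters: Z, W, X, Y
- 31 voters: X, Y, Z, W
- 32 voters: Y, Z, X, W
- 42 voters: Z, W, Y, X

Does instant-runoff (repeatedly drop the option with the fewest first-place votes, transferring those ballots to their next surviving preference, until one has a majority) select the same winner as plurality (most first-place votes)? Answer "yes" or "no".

no

Instant-runoff — R1 Z 59, W 0, Y 32, X 31 (W out); R2 Z 59, Y 32, X 31 (X out); R3 Z 59, Y 63 (Y winner). Winner: Y.
Plurality — first-place votes: Z 59, W 0, Y 32, X 31. Winner: Z.
The two methods disagree.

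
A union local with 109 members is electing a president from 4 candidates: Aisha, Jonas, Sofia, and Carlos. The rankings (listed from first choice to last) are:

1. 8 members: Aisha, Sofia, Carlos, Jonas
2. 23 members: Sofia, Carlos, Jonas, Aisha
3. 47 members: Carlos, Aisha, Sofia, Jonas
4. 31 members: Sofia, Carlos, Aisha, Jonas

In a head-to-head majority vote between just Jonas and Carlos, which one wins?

Carlos

Voters preferring Jonas to Carlos: 0; preferring Carlos to Jonas: 109.
Carlos wins the head-to-head.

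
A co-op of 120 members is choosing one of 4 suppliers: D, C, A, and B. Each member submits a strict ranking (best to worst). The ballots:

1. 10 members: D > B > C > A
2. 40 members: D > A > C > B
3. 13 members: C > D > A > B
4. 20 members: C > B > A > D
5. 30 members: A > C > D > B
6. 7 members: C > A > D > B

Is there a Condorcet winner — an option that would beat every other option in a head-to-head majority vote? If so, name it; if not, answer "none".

none

Checking pairwise contests:
C beats D 70–50.
A beats C 70–50.
D beats A 63–57.
D beats B 100–20.
Every option loses at least one head-to-head, so there is no Condorcet winner.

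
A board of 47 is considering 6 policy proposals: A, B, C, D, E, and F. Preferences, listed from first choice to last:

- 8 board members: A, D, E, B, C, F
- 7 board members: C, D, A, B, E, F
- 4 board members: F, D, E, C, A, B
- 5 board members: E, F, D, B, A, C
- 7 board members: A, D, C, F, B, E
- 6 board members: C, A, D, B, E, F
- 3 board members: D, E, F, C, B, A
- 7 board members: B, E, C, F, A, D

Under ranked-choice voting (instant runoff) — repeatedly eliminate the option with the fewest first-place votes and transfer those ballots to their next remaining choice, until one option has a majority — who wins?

A

Round 1: A 15, B 7, C 13, D 3, E 5, F 4. Eliminate D.
Round 2: A 15, B 7, C 13, E 8, F 4. Eliminate F.
Round 3: A 15, B 7, C 13, E 12. Eliminate B.
Round 4: A 15, C 13, E 19. Eliminate C.
Round 5: A 28, E 19. A has a majority.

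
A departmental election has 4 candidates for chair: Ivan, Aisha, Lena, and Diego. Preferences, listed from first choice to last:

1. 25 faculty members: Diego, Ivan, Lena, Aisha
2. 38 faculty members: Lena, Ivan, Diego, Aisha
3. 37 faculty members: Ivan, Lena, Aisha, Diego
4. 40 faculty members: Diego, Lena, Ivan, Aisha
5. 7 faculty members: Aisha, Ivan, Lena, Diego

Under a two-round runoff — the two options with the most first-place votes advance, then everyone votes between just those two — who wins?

Lena

Round 1 first-place votes: Ivan 37, Aisha 7, Lena 38, Diego 65.
Diego and Lena advance.
Runoff: Diego is preferred to Lena by 65 voters; Lena by 82.
Lena wins the runoff.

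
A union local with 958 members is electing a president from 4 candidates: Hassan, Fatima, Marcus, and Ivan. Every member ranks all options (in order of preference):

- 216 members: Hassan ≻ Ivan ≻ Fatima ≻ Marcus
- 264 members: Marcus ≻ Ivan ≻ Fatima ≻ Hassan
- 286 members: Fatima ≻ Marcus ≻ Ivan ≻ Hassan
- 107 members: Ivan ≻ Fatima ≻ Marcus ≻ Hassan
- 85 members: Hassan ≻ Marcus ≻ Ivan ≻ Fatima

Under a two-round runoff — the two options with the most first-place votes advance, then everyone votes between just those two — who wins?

Round 1 first-place votes: Hassan 301, Fatima 286, Marcus 264, Ivan 107.
Hassan and Fatima advance.
Runoff: Hassan is preferred to Fatima by 301 voters; Fatima by 657.
Fatima wins the runoff.

Fatima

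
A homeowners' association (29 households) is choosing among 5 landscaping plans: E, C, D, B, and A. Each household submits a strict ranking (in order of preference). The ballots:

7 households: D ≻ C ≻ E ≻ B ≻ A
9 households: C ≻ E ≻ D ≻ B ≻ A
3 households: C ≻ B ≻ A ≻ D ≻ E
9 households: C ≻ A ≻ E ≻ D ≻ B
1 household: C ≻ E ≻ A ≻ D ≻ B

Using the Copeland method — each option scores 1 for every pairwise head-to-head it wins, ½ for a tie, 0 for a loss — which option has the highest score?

C

E: beats D, B, and A; loses to C → score 3.
C: beats E, D, B, and A → score 4.
D: beats B and A; loses to E and C → score 2.
B: beats A; loses to E, C, and D → score 1.
A: loses to E, C, D, and B → score 0.
C has the best pairwise record.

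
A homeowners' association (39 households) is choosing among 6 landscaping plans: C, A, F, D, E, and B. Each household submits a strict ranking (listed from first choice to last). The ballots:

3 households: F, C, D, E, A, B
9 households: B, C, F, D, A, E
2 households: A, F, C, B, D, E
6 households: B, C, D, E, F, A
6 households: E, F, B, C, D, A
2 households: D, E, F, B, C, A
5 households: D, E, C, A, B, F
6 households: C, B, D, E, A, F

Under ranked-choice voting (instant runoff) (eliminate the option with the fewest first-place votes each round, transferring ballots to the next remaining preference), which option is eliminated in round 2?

F

Round 1: C 6, A 2, F 3, D 7, E 6, B 15. Eliminate A.
Round 2: C 6, F 5, D 7, E 6, B 15. Eliminate F.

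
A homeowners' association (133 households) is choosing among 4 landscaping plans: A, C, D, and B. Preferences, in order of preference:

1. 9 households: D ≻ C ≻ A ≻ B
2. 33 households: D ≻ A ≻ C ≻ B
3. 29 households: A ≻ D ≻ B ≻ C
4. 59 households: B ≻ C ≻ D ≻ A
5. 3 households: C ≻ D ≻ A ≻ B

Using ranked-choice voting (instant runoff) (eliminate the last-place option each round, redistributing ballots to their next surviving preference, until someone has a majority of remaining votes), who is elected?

Round 1: A 29, C 3, D 42, B 59. Eliminate C.
Round 2: A 29, D 45, B 59. Eliminate A.
Round 3: D 74, B 59. D has a majority.

D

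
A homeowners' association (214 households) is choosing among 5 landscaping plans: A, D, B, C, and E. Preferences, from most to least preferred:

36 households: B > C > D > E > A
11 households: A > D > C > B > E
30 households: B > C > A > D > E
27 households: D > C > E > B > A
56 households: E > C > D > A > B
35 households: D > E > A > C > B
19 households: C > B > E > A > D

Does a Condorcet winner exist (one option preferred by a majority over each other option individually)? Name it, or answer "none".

C

C vs A: 168–46 for C.
C vs D: 141–73 for C.
C vs B: 148–66 for C.
C vs E: 123–91 for C.
C beats every other option head-to-head.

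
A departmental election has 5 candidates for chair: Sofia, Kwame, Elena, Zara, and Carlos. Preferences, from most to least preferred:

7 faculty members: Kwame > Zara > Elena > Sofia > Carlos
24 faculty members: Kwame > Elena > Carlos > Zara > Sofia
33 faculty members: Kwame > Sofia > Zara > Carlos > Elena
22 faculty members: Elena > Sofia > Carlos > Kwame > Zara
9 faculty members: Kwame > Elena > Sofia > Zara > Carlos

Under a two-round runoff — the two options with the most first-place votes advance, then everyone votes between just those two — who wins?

Kwame

Round 1 first-place votes: Sofia 0, Kwame 73, Elena 22, Zara 0, Carlos 0.
Kwame and Elena advance.
Runoff: Kwame is preferred to Elena by 73 voters; Elena by 22.
Kwame wins the runoff.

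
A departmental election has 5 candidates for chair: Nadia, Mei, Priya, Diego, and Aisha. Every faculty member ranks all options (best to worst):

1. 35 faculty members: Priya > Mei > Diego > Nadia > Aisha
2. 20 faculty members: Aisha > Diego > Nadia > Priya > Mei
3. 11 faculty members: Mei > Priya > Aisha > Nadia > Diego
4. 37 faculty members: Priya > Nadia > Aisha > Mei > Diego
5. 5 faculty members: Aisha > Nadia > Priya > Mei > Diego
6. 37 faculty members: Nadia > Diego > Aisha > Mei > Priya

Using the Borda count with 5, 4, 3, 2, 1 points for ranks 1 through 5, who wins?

Nadia

Nadia: 35·2 + 20·3 + 11·2 + 37·4 + 5·4 + 37·5 = 505
Mei: 35·4 + 20·1 + 11·5 + 37·2 + 5·2 + 37·2 = 373
Priya: 35·5 + 20·2 + 11·4 + 37·5 + 5·3 + 37·1 = 496
Diego: 35·3 + 20·4 + 11·1 + 37·1 + 5·1 + 37·4 = 386
Aisha: 35·1 + 20·5 + 11·3 + 37·3 + 5·5 + 37·3 = 415
Nadia has the highest Borda score (505).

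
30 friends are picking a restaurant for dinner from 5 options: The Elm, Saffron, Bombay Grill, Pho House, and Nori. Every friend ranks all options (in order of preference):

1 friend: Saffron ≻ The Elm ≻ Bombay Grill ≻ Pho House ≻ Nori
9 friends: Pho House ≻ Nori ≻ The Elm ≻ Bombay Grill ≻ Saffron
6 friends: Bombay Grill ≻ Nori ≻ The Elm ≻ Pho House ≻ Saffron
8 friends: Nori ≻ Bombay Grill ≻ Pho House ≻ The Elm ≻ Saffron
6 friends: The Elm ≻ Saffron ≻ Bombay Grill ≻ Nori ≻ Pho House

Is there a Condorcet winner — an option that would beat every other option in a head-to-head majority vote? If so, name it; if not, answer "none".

Nori

Nori vs The Elm: 23–7 for Nori.
Nori vs Saffron: 23–7 for Nori.
Nori vs Bombay Grill: 17–13 for Nori.
Nori vs Pho House: 20–10 for Nori.
Nori beats every other option head-to-head.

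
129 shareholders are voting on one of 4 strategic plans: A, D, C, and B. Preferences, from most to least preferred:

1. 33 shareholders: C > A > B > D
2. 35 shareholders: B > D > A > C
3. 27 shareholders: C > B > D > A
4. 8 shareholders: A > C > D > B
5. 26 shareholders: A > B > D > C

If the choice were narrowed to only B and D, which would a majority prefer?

Voters preferring B to D: 121; preferring D to B: 8.
B wins the head-to-head.

B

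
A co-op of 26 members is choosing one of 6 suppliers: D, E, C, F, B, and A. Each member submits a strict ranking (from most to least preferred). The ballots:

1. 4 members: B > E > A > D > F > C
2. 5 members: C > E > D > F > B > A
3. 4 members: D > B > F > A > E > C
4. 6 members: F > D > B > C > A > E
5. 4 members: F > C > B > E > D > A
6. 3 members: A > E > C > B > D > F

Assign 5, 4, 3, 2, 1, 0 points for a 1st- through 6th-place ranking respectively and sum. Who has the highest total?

B

D: 4·2 + 5·3 + 4·5 + 6·4 + 4·1 + 3·1 = 74
E: 4·4 + 5·4 + 4·1 + 6·0 + 4·2 + 3·4 = 60
C: 4·0 + 5·5 + 4·0 + 6·2 + 4·4 + 3·3 = 62
F: 4·1 + 5·2 + 4·3 + 6·5 + 4·5 + 3·0 = 76
B: 4·5 + 5·1 + 4·4 + 6·3 + 4·3 + 3·2 = 77
A: 4·3 + 5·0 + 4·2 + 6·1 + 4·0 + 3·5 = 41
B has the highest Borda score (77).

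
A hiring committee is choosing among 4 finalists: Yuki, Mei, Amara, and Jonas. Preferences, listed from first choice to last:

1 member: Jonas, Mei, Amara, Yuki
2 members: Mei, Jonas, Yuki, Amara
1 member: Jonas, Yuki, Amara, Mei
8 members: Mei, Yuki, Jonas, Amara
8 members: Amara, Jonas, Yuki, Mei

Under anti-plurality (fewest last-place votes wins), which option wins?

Jonas

Last-place votes: Yuki 1, Mei 9, Amara 10, Jonas 0.
Jonas is ranked last by the fewest voters, so Jonas wins.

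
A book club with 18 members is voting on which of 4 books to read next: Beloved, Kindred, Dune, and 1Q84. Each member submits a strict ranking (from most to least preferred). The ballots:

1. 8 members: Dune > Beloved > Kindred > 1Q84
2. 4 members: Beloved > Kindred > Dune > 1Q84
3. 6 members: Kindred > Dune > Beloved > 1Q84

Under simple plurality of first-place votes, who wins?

Dune

First-place votes: Beloved 4, Kindred 6, Dune 8, 1Q84 0.
Dune has the most first-place votes.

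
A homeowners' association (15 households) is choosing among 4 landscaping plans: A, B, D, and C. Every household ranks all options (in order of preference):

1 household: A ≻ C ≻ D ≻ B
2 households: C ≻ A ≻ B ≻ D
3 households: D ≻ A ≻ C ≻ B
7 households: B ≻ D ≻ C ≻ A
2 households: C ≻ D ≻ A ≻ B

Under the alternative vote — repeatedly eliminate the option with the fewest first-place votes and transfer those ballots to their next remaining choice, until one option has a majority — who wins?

Round 1: A 1, B 7, D 3, C 4. Eliminate A.
Round 2: B 7, D 3, C 5. Eliminate D.
Round 3: B 7, C 8. C has a majority.

C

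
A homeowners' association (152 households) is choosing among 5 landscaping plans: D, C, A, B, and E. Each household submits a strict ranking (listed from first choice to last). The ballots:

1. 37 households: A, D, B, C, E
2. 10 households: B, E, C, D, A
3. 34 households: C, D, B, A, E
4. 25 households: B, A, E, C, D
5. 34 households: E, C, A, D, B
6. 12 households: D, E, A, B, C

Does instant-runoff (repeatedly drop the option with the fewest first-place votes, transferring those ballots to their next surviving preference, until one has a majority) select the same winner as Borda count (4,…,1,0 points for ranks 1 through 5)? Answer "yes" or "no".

Instant-runoff — R1 D 12, C 34, A 37, B 35, E 34 (D out); R2 C 34, A 37, B 35, E 46 (C out); R3 A 37, B 69, E 46 (A out); R4 B 106, E 46 (B winner). Winner: B.
Borda — scores: D 305, C 320, A 349, B 294, E 252. Winner: A.
The two methods disagree.

no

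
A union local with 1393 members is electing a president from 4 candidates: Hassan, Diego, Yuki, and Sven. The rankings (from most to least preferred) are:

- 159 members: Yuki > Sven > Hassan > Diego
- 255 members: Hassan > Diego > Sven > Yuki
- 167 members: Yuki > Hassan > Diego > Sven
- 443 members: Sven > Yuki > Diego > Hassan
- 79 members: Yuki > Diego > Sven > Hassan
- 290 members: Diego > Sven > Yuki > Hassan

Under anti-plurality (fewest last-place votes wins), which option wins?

Last-place votes: Hassan 812, Diego 159, Yuki 255, Sven 167.
Diego is ranked last by the fewest voters, so Diego wins.

Diego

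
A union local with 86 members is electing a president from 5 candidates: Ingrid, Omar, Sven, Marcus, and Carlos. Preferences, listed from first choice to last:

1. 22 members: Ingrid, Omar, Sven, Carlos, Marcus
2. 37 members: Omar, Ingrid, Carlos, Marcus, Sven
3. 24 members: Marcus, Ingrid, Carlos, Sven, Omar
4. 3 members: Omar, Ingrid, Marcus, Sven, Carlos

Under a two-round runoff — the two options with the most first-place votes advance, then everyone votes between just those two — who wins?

Round 1 first-place votes: Ingrid 22, Omar 40, Sven 0, Marcus 24, Carlos 0.
Omar and Marcus advance.
Runoff: Omar is preferred to Marcus by 62 voters; Marcus by 24.
Omar wins the runoff.

Omar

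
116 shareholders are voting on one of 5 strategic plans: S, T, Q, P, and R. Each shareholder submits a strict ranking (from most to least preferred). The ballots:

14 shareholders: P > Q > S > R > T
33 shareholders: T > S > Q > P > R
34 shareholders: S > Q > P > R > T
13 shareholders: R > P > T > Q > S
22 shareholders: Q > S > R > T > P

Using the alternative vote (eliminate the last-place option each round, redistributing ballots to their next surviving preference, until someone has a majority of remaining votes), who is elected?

Round 1: S 34, T 33, Q 22, P 14, R 13. Eliminate R.
Round 2: S 34, T 33, Q 22, P 27. Eliminate Q.
Round 3: S 56, T 33, P 27. Eliminate P.
Round 4: S 70, T 46. S has a majority.

S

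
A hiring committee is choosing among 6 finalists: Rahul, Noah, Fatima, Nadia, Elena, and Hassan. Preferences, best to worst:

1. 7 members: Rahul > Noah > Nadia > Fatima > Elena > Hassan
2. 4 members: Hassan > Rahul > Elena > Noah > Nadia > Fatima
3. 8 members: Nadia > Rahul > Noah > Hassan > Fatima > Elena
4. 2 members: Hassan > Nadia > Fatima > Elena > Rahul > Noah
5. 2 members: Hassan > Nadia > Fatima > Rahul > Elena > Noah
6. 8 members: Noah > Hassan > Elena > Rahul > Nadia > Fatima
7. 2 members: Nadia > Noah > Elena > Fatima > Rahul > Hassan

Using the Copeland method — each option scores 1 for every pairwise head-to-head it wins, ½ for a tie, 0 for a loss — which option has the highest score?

Rahul

Rahul: beats Noah, Fatima, Nadia, Elena, and Hassan → score 5.
Noah: beats Fatima, Nadia, Elena, and Hassan; loses to Rahul → score 4.
Fatima: beats Elena; loses to Rahul, Noah, Nadia, and Hassan → score 1.
Nadia: beats Fatima, Elena, and Hassan; loses to Rahul and Noah → score 3.
Elena: loses to Rahul, Noah, Fatima, Nadia, and Hassan → score 0.
Hassan: beats Fatima and Elena; loses to Rahul, Noah, and Nadia → score 2.
Rahul has the best pairwise record.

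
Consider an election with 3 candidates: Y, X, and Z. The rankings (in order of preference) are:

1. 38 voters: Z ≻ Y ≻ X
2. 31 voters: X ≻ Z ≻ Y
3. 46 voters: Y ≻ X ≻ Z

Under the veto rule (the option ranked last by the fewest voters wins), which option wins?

Last-place votes: Y 31, X 38, Z 46.
Y is ranked last by the fewest voters, so Y wins.

Y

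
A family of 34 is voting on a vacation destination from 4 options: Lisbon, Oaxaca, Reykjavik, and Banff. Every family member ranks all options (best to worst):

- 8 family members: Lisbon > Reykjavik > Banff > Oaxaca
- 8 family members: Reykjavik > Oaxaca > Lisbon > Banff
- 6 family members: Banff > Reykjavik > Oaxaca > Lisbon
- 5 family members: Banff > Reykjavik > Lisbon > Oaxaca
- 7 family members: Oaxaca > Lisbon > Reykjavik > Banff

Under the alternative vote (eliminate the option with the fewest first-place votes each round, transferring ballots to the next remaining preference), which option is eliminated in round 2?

Reykjavik

Round 1: Lisbon 8, Oaxaca 7, Reykjavik 8, Banff 11. Eliminate Oaxaca.
Round 2: Lisbon 15, Reykjavik 8, Banff 11. Eliminate Reykjavik.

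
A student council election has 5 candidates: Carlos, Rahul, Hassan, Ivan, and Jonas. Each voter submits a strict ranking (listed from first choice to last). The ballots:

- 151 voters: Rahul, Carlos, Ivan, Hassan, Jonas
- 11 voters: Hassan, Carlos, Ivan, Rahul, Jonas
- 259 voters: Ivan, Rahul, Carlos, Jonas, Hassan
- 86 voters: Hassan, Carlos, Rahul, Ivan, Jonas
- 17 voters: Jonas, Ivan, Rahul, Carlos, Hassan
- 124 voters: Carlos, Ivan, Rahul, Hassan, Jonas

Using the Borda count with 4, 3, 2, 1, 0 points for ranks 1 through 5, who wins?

Carlos: 151·3 + 11·3 + 259·2 + 86·3 + 17·1 + 124·4 = 1775
Rahul: 151·4 + 11·1 + 259·3 + 86·2 + 17·2 + 124·2 = 1846
Hassan: 151·1 + 11·4 + 259·0 + 86·4 + 17·0 + 124·1 = 663
Ivan: 151·2 + 11·2 + 259·4 + 86·1 + 17·3 + 124·3 = 1869
Jonas: 151·0 + 11·0 + 259·1 + 86·0 + 17·4 + 124·0 = 327
Ivan has the highest Borda score (1869).

Ivan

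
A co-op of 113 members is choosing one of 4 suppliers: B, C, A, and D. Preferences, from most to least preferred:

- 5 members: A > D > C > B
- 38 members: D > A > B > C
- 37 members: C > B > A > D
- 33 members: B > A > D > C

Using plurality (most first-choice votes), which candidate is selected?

First-place votes: B 33, C 37, A 5, D 38.
D has the most first-place votes.

D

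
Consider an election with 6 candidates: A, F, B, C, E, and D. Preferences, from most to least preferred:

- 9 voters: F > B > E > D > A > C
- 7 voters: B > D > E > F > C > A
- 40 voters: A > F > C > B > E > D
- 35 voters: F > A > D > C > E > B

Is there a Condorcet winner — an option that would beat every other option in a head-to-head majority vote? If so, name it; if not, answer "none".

F

F vs A: 51–40 for F.
F vs B: 84–7 for F.
F vs C: 91–0 for F.
F vs E: 84–7 for F.
F vs D: 84–7 for F.
F beats every other option head-to-head.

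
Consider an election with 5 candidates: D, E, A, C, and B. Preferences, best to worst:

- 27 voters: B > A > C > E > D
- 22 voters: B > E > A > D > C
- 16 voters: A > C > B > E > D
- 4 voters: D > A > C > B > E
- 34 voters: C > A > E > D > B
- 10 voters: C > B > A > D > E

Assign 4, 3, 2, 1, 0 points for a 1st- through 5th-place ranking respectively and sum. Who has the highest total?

D: 27·0 + 22·1 + 16·0 + 4·4 + 34·1 + 10·1 = 82
E: 27·1 + 22·3 + 16·1 + 4·0 + 34·2 + 10·0 = 177
A: 27·3 + 22·2 + 16·4 + 4·3 + 34·3 + 10·2 = 323
C: 27·2 + 22·0 + 16·3 + 4·2 + 34·4 + 10·4 = 286
B: 27·4 + 22·4 + 16·2 + 4·1 + 34·0 + 10·3 = 262
A has the highest Borda score (323).

A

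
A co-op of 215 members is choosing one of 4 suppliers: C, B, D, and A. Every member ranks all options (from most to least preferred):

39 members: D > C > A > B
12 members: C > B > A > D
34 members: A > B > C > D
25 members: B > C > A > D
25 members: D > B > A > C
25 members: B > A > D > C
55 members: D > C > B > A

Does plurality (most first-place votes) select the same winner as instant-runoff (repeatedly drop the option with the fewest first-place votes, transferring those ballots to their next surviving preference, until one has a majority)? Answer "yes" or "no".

Plurality — first-place votes: C 12, B 50, D 119, A 34. Winner: D.
Instant-runoff — R1 C 12, B 50, D 119, A 34 (D winner). Winner: D.
The two methods agree.

yes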